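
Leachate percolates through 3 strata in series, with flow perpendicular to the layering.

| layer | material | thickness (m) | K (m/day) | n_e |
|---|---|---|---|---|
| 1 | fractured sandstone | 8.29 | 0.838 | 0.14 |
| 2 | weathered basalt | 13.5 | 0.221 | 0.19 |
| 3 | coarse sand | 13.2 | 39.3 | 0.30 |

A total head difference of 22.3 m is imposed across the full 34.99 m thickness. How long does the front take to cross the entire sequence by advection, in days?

With flow normal to the layers, continuity requires the same specific discharge q through every layer.
Σ(b_i/K_i) = 8.29/0.838 + 13.5/0.221 + 13.2/39.3 = 71.31 d.
q = Δh / Σ(b_i/K_i) = 22.3 / 71.31 = 0.3127 m/day.
In each layer the seepage velocity is v_i = q/n_i, so the layer transit time is t_i = b_i·n_i / q:
  layer 1 (fractured sandstone): t_1 = 8.29 × 0.14 / 0.3127 = 3.712 d
  layer 2 (weathered basalt): t_2 = 13.5 × 0.19 / 0.3127 = 8.203 d
  layer 3 (coarse sand): t_3 = 13.2 × 0.30 / 0.3127 = 12.66 d
Total t = Σ t_i = 24.58 days.

24.6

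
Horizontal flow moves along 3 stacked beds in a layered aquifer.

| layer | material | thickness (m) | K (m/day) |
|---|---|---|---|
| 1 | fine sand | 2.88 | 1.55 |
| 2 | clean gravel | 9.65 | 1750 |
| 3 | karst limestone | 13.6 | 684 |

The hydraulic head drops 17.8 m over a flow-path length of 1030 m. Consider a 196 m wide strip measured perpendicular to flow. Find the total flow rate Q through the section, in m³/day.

Flow is parallel to layering, so each bed carries its own Darcy discharge and the transmissivities add.
Σ(K_i·b_i) = 1.55×2.88 + 1750×9.65 + 684×13.6 = 26194 m²/day.
Hydraulic gradient i = Δh / L = 17.8 / 1030 = 0.01728.
Q = Σ(K_i·b_i) · W · i = 26194 × 196 × 0.01728 = 88725 m³/day.

88700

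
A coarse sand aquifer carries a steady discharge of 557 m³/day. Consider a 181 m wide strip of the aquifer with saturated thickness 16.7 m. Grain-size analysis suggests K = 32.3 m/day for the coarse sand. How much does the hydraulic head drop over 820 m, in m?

Cross-sectional area A = 181 × 16.7 = 3023 m².
From Q = K·A·i, i = Q / (K·A) = 557 / (32.30 × 3023) = 0.005705.
Head loss Δh = i · L = 0.005705 × 820 = 4.678 m.

4.68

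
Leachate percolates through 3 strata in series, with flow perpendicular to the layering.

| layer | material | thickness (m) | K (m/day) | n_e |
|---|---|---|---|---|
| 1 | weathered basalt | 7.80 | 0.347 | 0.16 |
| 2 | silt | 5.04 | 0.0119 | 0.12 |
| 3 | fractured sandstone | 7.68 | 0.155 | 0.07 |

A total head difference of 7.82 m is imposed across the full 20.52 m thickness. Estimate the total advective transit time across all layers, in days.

151

With flow normal to the layers, continuity requires the same specific discharge q through every layer.
Σ(b_i/K_i) = 7.80/0.347 + 5.04/0.0119 + 7.68/0.155 = 495.6 d.
q = Δh / Σ(b_i/K_i) = 7.82 / 495.6 = 0.01578 m/day.
In each layer the seepage velocity is v_i = q/n_i, so the layer transit time is t_i = b_i·n_i / q:
  layer 1 (weathered basalt): t_1 = 7.80 × 0.16 / 0.01578 = 79.09 d
  layer 2 (silt): t_2 = 5.04 × 0.12 / 0.01578 = 38.33 d
  layer 3 (fractured sandstone): t_3 = 7.68 × 0.07 / 0.01578 = 34.07 d
Total t = Σ t_i = 151.5 days.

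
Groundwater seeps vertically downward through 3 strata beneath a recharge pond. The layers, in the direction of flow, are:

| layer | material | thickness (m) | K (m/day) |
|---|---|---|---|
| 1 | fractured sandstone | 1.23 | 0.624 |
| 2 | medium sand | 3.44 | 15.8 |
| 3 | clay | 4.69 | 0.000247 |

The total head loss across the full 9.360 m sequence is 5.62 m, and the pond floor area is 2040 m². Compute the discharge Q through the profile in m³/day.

0.604

Flow is perpendicular to layering, so the layers act in series and the equivalent K is the thickness-weighted harmonic mean.
Total thickness L = 1.23 + 3.44 + 4.69 = 9.360 m.
Σ(b_i/K_i) = 1.23/0.624 + 3.44/15.8 + 4.69/0.000247 = 18990 d.
K_eq = L / Σ(b_i/K_i) = 9.360 / 18990 = 0.0004929 m/day.
Q = K_eq · A · (Δh/L) = 0.0004929 × 2040 × (5.62/9.360) = 0.6037 m³/day.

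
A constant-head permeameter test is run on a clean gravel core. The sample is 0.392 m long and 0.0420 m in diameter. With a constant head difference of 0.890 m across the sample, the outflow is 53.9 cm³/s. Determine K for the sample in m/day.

1480

Cross-sectional area A = π·(d/2)² = π × (0.0420/2)² = 0.001385 m².
Convert discharge: 53.9 cm³/s = 5.390e-05 m³/s.
Darcy's law rearranged: K = Q·L / (A·Δh) = 5.390e-05 × 0.392 / (0.001385 × 0.890) = 0.01714 m/s = 1481 m/day.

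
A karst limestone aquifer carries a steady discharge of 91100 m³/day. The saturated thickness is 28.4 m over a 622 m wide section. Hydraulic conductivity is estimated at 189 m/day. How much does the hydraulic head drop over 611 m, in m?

16.7

Cross-sectional area A = 622 × 28.4 = 17665 m².
From Q = K·A·i, i = Q / (K·A) = 91100 / (189.0 × 17665) = 0.02729.
Head loss Δh = i · L = 0.02729 × 611 = 16.67 m.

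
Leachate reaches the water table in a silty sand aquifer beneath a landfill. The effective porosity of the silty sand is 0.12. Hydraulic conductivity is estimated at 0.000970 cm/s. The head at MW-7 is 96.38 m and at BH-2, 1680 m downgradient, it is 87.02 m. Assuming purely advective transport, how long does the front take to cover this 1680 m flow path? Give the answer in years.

118

Convert K: 0.000970 cm/s × 864 = 0.8381 m/day.
Hydraulic gradient i = (96.38 − 87.02) / 1680 = 9.36 / 1680 = 0.005571.
Darcy flux q = K · i = 0.8381 × 0.005571 = 0.004669 m/day.
Seepage velocity v = q / n_e = 0.004669 / 0.12 = 0.03891 m/day.
Travel time t = L / v = 1680 / 0.03891 = 43176 days = 118.2 years.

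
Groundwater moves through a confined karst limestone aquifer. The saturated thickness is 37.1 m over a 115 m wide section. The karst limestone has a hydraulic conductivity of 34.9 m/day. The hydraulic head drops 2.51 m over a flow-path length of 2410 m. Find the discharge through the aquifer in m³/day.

Cross-sectional area A = 115 × 37.1 = 4266 m².
Hydraulic gradient i = Δh / L = 2.51 / 2410 = 0.001041.
Darcy's law: Q = K · A · i = 34.90 × 4266 × 0.001041 = 155.1 m³/day.

155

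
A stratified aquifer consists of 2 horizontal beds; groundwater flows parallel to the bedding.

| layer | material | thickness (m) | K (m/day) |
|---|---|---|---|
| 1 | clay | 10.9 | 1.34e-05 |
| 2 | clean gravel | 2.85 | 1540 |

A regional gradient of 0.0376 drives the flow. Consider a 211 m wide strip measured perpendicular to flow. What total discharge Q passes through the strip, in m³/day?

Flow is parallel to layering, so each bed carries its own Darcy discharge and the transmissivities add.
Σ(K_i·b_i) = 1.34e-05×10.9 + 1540×2.85 = 4389 m²/day.
Hydraulic gradient i = 0.0376.
Q = Σ(K_i·b_i) · W · i = 4389 × 211 × 0.03760 = 34821 m³/day.

34800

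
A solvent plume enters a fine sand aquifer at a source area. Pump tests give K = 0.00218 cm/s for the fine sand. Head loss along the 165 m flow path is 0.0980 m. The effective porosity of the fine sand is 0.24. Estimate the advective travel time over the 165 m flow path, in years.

Convert K: 0.00218 cm/s × 864 = 1.884 m/day.
Hydraulic gradient i = Δh / L = 0.0980 / 165 = 0.0005939.
Darcy flux q = K · i = 1.884 × 0.0005939 = 0.001119 m/day.
Seepage velocity v = q / n_e = 0.001119 / 0.24 = 0.004661 m/day.
Travel time t = L / v = 165 / 0.004661 = 35398 days = 96.92 years.

96.9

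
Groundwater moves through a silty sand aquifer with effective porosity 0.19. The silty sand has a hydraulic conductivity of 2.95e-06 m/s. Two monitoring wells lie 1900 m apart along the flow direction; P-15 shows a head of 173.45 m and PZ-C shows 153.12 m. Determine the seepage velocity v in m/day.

Convert K: 2.95e-06 m/s × 86400 = 0.2549 m/day.
Hydraulic gradient i = (173.45 − 153.12) / 1900 = 20.33 / 1900 = 0.01070.
Darcy flux q = K · i = 0.2549 × 0.01070 = 0.002727 m/day.
Seepage velocity v = q / n_e = 0.002727 / 0.19 = 0.01435 m/day.

0.0144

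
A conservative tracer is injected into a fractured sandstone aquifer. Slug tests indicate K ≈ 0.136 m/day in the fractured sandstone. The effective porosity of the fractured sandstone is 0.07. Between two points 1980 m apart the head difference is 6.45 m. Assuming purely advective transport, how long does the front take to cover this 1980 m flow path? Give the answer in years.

857

Hydraulic gradient i = Δh / L = 6.45 / 1980 = 0.003258.
Darcy flux q = K · i = 0.1360 × 0.003258 = 0.0004430 m/day.
Seepage velocity v = q / n_e = 0.0004430 / 0.07 = 0.006329 m/day.
Travel time t = L / v = 1980 / 0.006329 = 3.128e+05 days = 856.5 years.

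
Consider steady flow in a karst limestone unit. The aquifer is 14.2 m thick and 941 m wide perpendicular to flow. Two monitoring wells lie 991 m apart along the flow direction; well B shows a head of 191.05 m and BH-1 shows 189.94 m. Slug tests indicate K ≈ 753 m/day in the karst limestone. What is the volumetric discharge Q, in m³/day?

11300

Cross-sectional area A = 941 × 14.2 = 13362 m².
Hydraulic gradient i = (191.05 − 189.94) / 991 = 1.11 / 991 = 0.001120.
Darcy's law: Q = K · A · i = 753.0 × 13362 × 0.001120 = 11270 m³/day.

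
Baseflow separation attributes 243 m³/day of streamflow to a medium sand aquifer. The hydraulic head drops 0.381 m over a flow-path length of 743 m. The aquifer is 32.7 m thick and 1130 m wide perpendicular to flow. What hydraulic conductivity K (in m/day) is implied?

12.8

Cross-sectional area A = 1130 × 32.7 = 36951 m².
Hydraulic gradient i = Δh / L = 0.381 / 743 = 0.0005128.
From Q = K·A·i, K = Q / (A·i) = 243 / (36951 × 0.0005128) = 12.82 m/day.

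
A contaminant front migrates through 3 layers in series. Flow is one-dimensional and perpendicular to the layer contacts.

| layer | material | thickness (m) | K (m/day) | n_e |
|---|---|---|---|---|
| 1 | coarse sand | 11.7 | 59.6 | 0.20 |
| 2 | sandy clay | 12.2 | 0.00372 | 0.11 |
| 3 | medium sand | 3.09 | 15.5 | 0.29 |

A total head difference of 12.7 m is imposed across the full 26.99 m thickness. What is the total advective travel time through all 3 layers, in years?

With flow normal to the layers, continuity requires the same specific discharge q through every layer.
Σ(b_i/K_i) = 11.7/59.6 + 12.2/0.00372 + 3.09/15.5 = 3280 d.
q = Δh / Σ(b_i/K_i) = 12.7 / 3280 = 0.003872 m/day.
In each layer the seepage velocity is v_i = q/n_i, so the layer transit time is t_i = b_i·n_i / q:
  layer 1 (coarse sand): t_1 = 11.7 × 0.20 / 0.003872 = 604.3 d
  layer 2 (sandy clay): t_2 = 12.2 × 0.11 / 0.003872 = 346.6 d
  layer 3 (medium sand): t_3 = 3.09 × 0.29 / 0.003872 = 231.4 d
Total t = Σ t_i = 1182 days = 3.237 years.

3.24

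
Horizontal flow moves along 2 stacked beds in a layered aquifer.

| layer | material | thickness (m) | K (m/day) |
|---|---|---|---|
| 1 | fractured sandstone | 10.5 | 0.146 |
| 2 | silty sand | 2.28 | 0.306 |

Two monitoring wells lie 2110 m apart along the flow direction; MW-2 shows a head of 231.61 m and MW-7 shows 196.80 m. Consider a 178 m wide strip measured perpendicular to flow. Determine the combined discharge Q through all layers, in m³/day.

Flow is parallel to layering, so each bed carries its own Darcy discharge and the transmissivities add.
Σ(K_i·b_i) = 0.146×10.5 + 0.306×2.28 = 2.231 m²/day.
Hydraulic gradient i = (231.61 − 196.80) / 2110 = 34.81 / 2110 = 0.01650.
Q = Σ(K_i·b_i) · W · i = 2.231 × 178 × 0.01650 = 6.551 m³/day.

6.55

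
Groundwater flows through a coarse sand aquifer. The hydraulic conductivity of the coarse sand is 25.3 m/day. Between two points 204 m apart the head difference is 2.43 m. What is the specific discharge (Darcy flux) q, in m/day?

0.301

Hydraulic gradient i = Δh / L = 2.43 / 204 = 0.01191.
Specific discharge q = K · i = 25.30 × 0.01191 = 0.3014 m/day.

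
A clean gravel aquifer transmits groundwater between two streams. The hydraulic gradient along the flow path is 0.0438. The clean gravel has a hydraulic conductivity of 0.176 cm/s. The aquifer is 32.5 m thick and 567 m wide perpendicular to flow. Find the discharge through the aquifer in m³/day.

123000

Convert K: 0.176 cm/s × 864 = 152.1 m/day.
Cross-sectional area A = 567 × 32.5 = 18428 m².
Hydraulic gradient i = 0.0438.
Darcy's law: Q = K · A · i = 152.1 × 18428 × 0.04380 = 1.227e+05 m³/day.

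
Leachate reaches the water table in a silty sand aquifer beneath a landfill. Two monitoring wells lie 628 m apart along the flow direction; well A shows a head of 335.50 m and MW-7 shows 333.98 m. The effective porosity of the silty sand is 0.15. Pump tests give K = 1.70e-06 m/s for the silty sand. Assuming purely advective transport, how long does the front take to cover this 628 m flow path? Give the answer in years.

Convert K: 1.70e-06 m/s × 86400 = 0.1469 m/day.
Hydraulic gradient i = (335.50 − 333.98) / 628 = 1.52 / 628 = 0.002420.
Darcy flux q = K · i = 0.1469 × 0.002420 = 0.0003555 m/day.
Seepage velocity v = q / n_e = 0.0003555 / 0.15 = 0.002370 m/day.
Travel time t = L / v = 628 / 0.002370 = 2.650e+05 days = 725.5 years.

725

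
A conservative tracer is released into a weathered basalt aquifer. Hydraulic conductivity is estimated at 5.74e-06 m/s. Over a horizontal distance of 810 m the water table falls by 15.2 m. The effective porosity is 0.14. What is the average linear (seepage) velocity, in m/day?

0.0665

Convert K: 5.74e-06 m/s × 86400 = 0.4959 m/day.
Hydraulic gradient i = Δh / L = 15.2 / 810 = 0.01877.
Darcy flux q = K · i = 0.4959 × 0.01877 = 0.009306 m/day.
Seepage velocity v = q / n_e = 0.009306 / 0.14 = 0.06647 m/day.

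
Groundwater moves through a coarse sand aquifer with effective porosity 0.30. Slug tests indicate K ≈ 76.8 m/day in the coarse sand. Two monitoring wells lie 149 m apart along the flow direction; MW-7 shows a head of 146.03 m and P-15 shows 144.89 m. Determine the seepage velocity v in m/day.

Hydraulic gradient i = (146.03 − 144.89) / 149 = 1.14 / 149 = 0.007651.
Darcy flux q = K · i = 76.80 × 0.007651 = 0.5876 m/day.
Seepage velocity v = q / n_e = 0.5876 / 0.30 = 1.959 m/day.

1.96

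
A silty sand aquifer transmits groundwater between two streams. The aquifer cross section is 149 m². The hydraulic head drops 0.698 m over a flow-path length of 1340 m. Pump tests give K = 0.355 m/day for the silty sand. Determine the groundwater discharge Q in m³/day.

Hydraulic gradient i = Δh / L = 0.698 / 1340 = 0.0005209.
Darcy's law: Q = K · A · i = 0.3550 × 149.0 × 0.0005209 = 0.02755 m³/day.

0.0276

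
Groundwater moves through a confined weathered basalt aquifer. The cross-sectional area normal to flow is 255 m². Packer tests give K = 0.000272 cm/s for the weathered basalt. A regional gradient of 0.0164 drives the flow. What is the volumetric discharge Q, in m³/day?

Convert K: 0.000272 cm/s × 864 = 0.2350 m/day.
Hydraulic gradient i = 0.0164.
Darcy's law: Q = K · A · i = 0.2350 × 255.0 × 0.01640 = 0.9828 m³/day.

0.983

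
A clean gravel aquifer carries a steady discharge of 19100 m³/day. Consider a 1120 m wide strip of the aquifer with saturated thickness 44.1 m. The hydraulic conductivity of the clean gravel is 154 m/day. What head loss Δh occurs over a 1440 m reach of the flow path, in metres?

Cross-sectional area A = 1120 × 44.1 = 49392 m².
From Q = K·A·i, i = Q / (K·A) = 19100 / (154.0 × 49392) = 0.002511.
Head loss Δh = i · L = 0.002511 × 1440 = 3.616 m.

3.62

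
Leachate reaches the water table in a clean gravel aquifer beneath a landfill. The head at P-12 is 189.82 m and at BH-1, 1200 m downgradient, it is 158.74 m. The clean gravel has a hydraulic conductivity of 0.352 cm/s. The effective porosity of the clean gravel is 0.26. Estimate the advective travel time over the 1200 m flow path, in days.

39.6

Convert K: 0.352 cm/s × 864 = 304.1 m/day.
Hydraulic gradient i = (189.82 − 158.74) / 1200 = 31.08 / 1200 = 0.02590.
Darcy flux q = K · i = 304.1 × 0.02590 = 7.877 m/day.
Seepage velocity v = q / n_e = 7.877 / 0.26 = 30.30 m/day.
Travel time t = L / v = 1200 / 30.30 = 39.61 days.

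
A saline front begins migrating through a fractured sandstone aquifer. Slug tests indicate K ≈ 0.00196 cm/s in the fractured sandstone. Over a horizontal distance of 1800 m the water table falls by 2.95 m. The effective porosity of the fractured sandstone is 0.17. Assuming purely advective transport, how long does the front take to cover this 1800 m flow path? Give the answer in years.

302

Convert K: 0.00196 cm/s × 864 = 1.693 m/day.
Hydraulic gradient i = Δh / L = 2.95 / 1800 = 0.001639.
Darcy flux q = K · i = 1.693 × 0.001639 = 0.002775 m/day.
Seepage velocity v = q / n_e = 0.002775 / 0.17 = 0.01633 m/day.
Travel time t = L / v = 1800 / 0.01633 = 1.103e+05 days = 301.9 years.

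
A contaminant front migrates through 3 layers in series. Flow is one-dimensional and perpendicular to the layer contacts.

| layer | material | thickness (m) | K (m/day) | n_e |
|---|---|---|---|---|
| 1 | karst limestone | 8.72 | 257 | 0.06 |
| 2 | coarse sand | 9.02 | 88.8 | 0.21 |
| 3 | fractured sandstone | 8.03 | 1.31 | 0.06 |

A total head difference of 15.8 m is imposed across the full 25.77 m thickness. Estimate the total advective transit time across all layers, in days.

1.15

With flow normal to the layers, continuity requires the same specific discharge q through every layer.
Σ(b_i/K_i) = 8.72/257 + 9.02/88.8 + 8.03/1.31 = 6.265 d.
q = Δh / Σ(b_i/K_i) = 15.8 / 6.265 = 2.522 m/day.
In each layer the seepage velocity is v_i = q/n_i, so the layer transit time is t_i = b_i·n_i / q:
  layer 1 (karst limestone): t_1 = 8.72 × 0.06 / 2.522 = 0.2075 d
  layer 2 (coarse sand): t_2 = 9.02 × 0.21 / 2.522 = 0.7511 d
  layer 3 (fractured sandstone): t_3 = 8.03 × 0.06 / 2.522 = 0.1911 d
Total t = Σ t_i = 1.150 days.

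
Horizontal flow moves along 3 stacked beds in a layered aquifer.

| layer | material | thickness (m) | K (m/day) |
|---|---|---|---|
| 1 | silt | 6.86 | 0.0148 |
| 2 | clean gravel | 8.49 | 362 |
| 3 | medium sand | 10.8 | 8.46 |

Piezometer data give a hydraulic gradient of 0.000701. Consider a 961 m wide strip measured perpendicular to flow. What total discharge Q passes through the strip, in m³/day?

Flow is parallel to layering, so each bed carries its own Darcy discharge and the transmissivities add.
Σ(K_i·b_i) = 0.0148×6.86 + 362×8.49 + 8.46×10.8 = 3165 m²/day.
Hydraulic gradient i = 0.000701.
Q = Σ(K_i·b_i) · W · i = 3165 × 961 × 0.0007010 = 2132 m³/day.

2130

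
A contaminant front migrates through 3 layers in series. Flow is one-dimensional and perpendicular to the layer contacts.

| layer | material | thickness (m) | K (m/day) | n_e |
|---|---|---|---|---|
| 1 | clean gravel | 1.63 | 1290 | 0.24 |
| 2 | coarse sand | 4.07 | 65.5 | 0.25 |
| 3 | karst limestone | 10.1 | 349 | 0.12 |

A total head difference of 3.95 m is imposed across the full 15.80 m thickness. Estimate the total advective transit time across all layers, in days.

0.0613

With flow normal to the layers, continuity requires the same specific discharge q through every layer.
Σ(b_i/K_i) = 1.63/1290 + 4.07/65.5 + 10.1/349 = 0.09234 d.
q = Δh / Σ(b_i/K_i) = 3.95 / 0.09234 = 42.78 m/day.
In each layer the seepage velocity is v_i = q/n_i, so the layer transit time is t_i = b_i·n_i / q:
  layer 1 (clean gravel): t_1 = 1.63 × 0.24 / 42.78 = 0.009145 d
  layer 2 (coarse sand): t_2 = 4.07 × 0.25 / 42.78 = 0.02379 d
  layer 3 (karst limestone): t_3 = 10.1 × 0.12 / 42.78 = 0.02833 d
Total t = Σ t_i = 0.06127 days.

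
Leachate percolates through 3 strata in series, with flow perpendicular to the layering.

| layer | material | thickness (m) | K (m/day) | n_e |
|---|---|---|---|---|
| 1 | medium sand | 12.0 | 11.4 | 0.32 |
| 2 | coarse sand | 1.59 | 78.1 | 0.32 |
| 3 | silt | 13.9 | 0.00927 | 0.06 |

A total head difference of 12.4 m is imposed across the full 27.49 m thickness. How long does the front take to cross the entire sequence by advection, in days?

With flow normal to the layers, continuity requires the same specific discharge q through every layer.
Σ(b_i/K_i) = 12.0/11.4 + 1.59/78.1 + 13.9/0.00927 = 1501 d.
q = Δh / Σ(b_i/K_i) = 12.4 / 1501 = 0.008264 m/day.
In each layer the seepage velocity is v_i = q/n_i, so the layer transit time is t_i = b_i·n_i / q:
  layer 1 (medium sand): t_1 = 12.0 × 0.32 / 0.008264 = 464.7 d
  layer 2 (coarse sand): t_2 = 1.59 × 0.32 / 0.008264 = 61.57 d
  layer 3 (silt): t_3 = 13.9 × 0.06 / 0.008264 = 100.9 d
Total t = Σ t_i = 627.2 days.

627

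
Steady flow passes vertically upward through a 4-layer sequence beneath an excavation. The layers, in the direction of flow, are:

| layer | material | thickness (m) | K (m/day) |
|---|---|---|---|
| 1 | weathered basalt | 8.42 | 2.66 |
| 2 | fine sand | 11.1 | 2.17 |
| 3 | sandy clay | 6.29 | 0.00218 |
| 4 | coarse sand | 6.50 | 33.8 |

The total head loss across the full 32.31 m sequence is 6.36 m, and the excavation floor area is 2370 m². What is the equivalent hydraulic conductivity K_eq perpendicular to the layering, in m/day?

Flow is perpendicular to layering, so the layers act in series and the equivalent K is the thickness-weighted harmonic mean.
Total thickness L = 8.42 + 11.1 + 6.29 + 6.50 = 32.31 m.
Σ(b_i/K_i) = 8.42/2.66 + 11.1/2.17 + 6.29/0.00218 + 6.50/33.8 = 2894 d.
K_eq = L / Σ(b_i/K_i) = 32.31 / 2894 = 0.01117 m/day.

0.0112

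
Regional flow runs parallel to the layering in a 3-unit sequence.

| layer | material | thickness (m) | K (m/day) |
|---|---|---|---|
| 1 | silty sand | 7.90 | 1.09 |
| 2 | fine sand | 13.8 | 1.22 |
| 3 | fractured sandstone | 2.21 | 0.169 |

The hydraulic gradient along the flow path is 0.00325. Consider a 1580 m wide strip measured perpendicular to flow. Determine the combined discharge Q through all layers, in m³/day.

Flow is parallel to layering, so each bed carries its own Darcy discharge and the transmissivities add.
Σ(K_i·b_i) = 1.09×7.90 + 1.22×13.8 + 0.169×2.21 = 25.82 m²/day.
Hydraulic gradient i = 0.00325.
Q = Σ(K_i·b_i) · W · i = 25.82 × 1580 × 0.003250 = 132.6 m³/day.

133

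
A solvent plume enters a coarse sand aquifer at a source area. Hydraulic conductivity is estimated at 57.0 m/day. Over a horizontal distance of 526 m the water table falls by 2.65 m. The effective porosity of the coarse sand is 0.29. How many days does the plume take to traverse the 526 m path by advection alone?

531

Hydraulic gradient i = Δh / L = 2.65 / 526 = 0.005038.
Darcy flux q = K · i = 57.00 × 0.005038 = 0.2872 m/day.
Seepage velocity v = q / n_e = 0.2872 / 0.29 = 0.9902 m/day.
Travel time t = L / v = 526 / 0.9902 = 531.2 days.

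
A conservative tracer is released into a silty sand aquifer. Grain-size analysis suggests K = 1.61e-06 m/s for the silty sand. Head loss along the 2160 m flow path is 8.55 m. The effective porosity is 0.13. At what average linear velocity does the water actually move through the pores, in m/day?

Convert K: 1.61e-06 m/s × 86400 = 0.1391 m/day.
Hydraulic gradient i = Δh / L = 8.55 / 2160 = 0.003958.
Darcy flux q = K · i = 0.1391 × 0.003958 = 0.0005506 m/day.
Seepage velocity v = q / n_e = 0.0005506 / 0.13 = 0.004236 m/day.

0.00424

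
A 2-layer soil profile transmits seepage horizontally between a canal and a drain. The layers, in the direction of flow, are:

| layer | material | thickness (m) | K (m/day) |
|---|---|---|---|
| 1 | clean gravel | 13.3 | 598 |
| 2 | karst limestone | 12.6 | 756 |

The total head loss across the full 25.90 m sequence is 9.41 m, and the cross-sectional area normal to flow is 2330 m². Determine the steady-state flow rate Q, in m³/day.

Flow is perpendicular to layering, so the layers act in series and the equivalent K is the thickness-weighted harmonic mean.
Total thickness L = 13.3 + 12.6 = 25.90 m.
Σ(b_i/K_i) = 13.3/598 + 12.6/756 = 0.03891 d.
K_eq = L / Σ(b_i/K_i) = 25.90 / 0.03891 = 665.7 m/day.
Q = K_eq · A · (Δh/L) = 665.7 × 2330 × (9.41/25.90) = 5.635e+05 m³/day.

564000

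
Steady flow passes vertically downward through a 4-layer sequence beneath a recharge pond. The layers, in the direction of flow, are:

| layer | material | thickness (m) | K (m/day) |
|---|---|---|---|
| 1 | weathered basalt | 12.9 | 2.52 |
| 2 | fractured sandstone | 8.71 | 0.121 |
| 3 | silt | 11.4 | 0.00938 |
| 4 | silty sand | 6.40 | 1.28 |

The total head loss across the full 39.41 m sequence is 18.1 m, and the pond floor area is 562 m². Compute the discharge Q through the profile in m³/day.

7.84

Flow is perpendicular to layering, so the layers act in series and the equivalent K is the thickness-weighted harmonic mean.
Total thickness L = 12.9 + 8.71 + 11.4 + 6.40 = 39.41 m.
Σ(b_i/K_i) = 12.9/2.52 + 8.71/0.121 + 11.4/0.00938 + 6.40/1.28 = 1297 d.
K_eq = L / Σ(b_i/K_i) = 39.41 / 1297 = 0.03037 m/day.
Q = K_eq · A · (Δh/L) = 0.03037 × 562 × (18.1/39.41) = 7.840 m³/day.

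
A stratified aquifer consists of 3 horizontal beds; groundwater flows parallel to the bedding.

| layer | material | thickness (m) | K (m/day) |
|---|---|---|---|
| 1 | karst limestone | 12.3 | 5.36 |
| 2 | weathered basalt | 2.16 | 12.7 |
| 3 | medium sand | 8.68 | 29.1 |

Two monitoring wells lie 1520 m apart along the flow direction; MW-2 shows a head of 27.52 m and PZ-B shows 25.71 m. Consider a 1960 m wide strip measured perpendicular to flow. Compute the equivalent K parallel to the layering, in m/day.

Flow is parallel to layering, so each bed carries its own Darcy discharge and the transmissivities add.
Σ(K_i·b_i) = 5.36×12.3 + 12.7×2.16 + 29.1×8.68 = 345.9 m²/day.
Total thickness b = 23.14 m, so K_eq = Σ(K_i·b_i)/b = 14.95 m/day.

15.0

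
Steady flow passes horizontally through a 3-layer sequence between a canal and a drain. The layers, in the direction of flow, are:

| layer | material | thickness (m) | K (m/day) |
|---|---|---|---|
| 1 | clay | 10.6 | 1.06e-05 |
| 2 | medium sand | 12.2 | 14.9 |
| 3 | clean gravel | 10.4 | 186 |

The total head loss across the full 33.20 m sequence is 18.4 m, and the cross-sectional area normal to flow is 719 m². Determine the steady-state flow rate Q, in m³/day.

Flow is perpendicular to layering, so the layers act in series and the equivalent K is the thickness-weighted harmonic mean.
Total thickness L = 10.6 + 12.2 + 10.4 = 33.20 m.
Σ(b_i/K_i) = 10.6/1.06e-05 + 12.2/14.9 + 10.4/186 = 1.000e+06 d.
K_eq = L / Σ(b_i/K_i) = 33.20 / 1.000e+06 = 3.320e-05 m/day.
Q = K_eq · A · (Δh/L) = 3.320e-05 × 719 × (18.4/33.20) = 0.01323 m³/day.

0.0132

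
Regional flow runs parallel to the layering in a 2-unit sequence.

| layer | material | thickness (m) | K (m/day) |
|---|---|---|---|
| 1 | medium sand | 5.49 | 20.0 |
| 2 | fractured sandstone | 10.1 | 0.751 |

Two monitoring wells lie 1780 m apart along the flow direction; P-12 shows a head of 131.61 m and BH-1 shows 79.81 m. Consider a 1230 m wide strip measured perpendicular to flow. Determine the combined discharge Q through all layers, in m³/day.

4200

Flow is parallel to layering, so each bed carries its own Darcy discharge and the transmissivities add.
Σ(K_i·b_i) = 20.0×5.49 + 0.751×10.1 = 117.4 m²/day.
Hydraulic gradient i = (131.61 − 79.81) / 1780 = 51.8 / 1780 = 0.02910.
Q = Σ(K_i·b_i) · W · i = 117.4 × 1230 × 0.02910 = 4202 m³/day.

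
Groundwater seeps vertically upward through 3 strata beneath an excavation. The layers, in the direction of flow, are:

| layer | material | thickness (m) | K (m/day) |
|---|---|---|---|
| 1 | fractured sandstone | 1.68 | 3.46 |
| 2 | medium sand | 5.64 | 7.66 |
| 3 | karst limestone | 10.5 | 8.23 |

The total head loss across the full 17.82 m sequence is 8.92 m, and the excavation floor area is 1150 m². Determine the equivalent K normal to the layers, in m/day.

Flow is perpendicular to layering, so the layers act in series and the equivalent K is the thickness-weighted harmonic mean.
Total thickness L = 1.68 + 5.64 + 10.5 = 17.82 m.
Σ(b_i/K_i) = 1.68/3.46 + 5.64/7.66 + 10.5/8.23 = 2.498 d.
K_eq = L / Σ(b_i/K_i) = 17.82 / 2.498 = 7.135 m/day.

7.13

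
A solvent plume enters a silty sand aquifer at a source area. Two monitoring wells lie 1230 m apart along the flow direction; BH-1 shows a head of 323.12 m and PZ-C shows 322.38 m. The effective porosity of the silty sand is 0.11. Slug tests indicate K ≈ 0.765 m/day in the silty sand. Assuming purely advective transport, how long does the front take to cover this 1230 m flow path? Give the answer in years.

805

Hydraulic gradient i = (323.12 − 322.38) / 1230 = 0.74 / 1230 = 0.0006016.
Darcy flux q = K · i = 0.7650 × 0.0006016 = 0.0004602 m/day.
Seepage velocity v = q / n_e = 0.0004602 / 0.11 = 0.004184 m/day.
Travel time t = L / v = 1230 / 0.004184 = 2.940e+05 days = 804.9 years.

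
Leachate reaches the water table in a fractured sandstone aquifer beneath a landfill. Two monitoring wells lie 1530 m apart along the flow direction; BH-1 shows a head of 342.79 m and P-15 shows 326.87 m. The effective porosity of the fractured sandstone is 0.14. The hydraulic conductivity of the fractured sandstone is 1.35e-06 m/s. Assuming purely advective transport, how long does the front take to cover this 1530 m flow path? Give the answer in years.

483

Convert K: 1.35e-06 m/s × 86400 = 0.1166 m/day.
Hydraulic gradient i = (342.79 − 326.87) / 1530 = 15.92 / 1530 = 0.01041.
Darcy flux q = K · i = 0.1166 × 0.01041 = 0.001214 m/day.
Seepage velocity v = q / n_e = 0.001214 / 0.14 = 0.008669 m/day.
Travel time t = L / v = 1530 / 0.008669 = 1.765e+05 days = 483.2 years.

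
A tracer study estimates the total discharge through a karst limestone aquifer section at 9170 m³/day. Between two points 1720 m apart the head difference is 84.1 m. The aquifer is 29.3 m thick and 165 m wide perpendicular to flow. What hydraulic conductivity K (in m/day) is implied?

Cross-sectional area A = 165 × 29.3 = 4834 m².
Hydraulic gradient i = Δh / L = 84.1 / 1720 = 0.04890.
From Q = K·A·i, K = Q / (A·i) = 9170 / (4834 × 0.04890) = 38.79 m/day.

38.8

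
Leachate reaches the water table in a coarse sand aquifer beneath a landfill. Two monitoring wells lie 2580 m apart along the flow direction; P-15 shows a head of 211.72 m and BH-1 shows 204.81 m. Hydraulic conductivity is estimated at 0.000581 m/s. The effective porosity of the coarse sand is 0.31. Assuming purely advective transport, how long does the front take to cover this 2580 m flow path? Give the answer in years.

Convert K: 0.000581 m/s × 86400 = 50.20 m/day.
Hydraulic gradient i = (211.72 − 204.81) / 2580 = 6.91 / 2580 = 0.002678.
Darcy flux q = K · i = 50.20 × 0.002678 = 0.1344 m/day.
Seepage velocity v = q / n_e = 0.1344 / 0.31 = 0.4337 m/day.
Travel time t = L / v = 2580 / 0.4337 = 5949 days = 16.29 years.

16.3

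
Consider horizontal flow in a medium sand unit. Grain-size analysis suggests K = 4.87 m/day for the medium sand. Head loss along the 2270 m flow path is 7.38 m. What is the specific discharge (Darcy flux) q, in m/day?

Hydraulic gradient i = Δh / L = 7.38 / 2270 = 0.003251.
Specific discharge q = K · i = 4.870 × 0.003251 = 0.01583 m/day.

0.0158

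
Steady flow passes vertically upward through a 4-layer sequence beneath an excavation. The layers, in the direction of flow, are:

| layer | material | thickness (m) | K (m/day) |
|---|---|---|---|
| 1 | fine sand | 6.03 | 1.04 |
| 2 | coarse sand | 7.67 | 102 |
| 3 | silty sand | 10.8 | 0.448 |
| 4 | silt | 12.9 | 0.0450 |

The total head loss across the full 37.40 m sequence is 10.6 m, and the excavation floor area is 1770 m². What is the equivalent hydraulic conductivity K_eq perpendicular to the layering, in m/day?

0.118

Flow is perpendicular to layering, so the layers act in series and the equivalent K is the thickness-weighted harmonic mean.
Total thickness L = 6.03 + 7.67 + 10.8 + 12.9 = 37.40 m.
Σ(b_i/K_i) = 6.03/1.04 + 7.67/102 + 10.8/0.448 + 12.9/0.0450 = 316.6 d.
K_eq = L / Σ(b_i/K_i) = 37.40 / 316.6 = 0.1181 m/day.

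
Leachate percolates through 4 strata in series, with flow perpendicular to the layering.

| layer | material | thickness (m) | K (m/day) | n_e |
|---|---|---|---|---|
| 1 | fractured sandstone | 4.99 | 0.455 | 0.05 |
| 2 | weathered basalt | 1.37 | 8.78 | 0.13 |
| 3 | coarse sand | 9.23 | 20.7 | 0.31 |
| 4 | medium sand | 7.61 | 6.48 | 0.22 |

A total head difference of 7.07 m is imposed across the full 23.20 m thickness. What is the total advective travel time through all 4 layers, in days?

With flow normal to the layers, continuity requires the same specific discharge q through every layer.
Σ(b_i/K_i) = 4.99/0.455 + 1.37/8.78 + 9.23/20.7 + 7.61/6.48 = 12.74 d.
q = Δh / Σ(b_i/K_i) = 7.07 / 12.74 = 0.5548 m/day.
In each layer the seepage velocity is v_i = q/n_i, so the layer transit time is t_i = b_i·n_i / q:
  layer 1 (fractured sandstone): t_1 = 4.99 × 0.05 / 0.5548 = 0.4497 d
  layer 2 (weathered basalt): t_2 = 1.37 × 0.13 / 0.5548 = 0.3210 d
  layer 3 (coarse sand): t_3 = 9.23 × 0.31 / 0.5548 = 5.157 d
  layer 4 (medium sand): t_4 = 7.61 × 0.22 / 0.5548 = 3.018 d
Total t = Σ t_i = 8.946 days.

8.95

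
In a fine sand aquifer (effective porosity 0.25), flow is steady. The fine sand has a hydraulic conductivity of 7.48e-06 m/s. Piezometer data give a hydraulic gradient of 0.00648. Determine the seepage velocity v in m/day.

0.0168

Convert K: 7.48e-06 m/s × 86400 = 0.6463 m/day.
Hydraulic gradient i = 0.00648.
Darcy flux q = K · i = 0.6463 × 0.006480 = 0.004188 m/day.
Seepage velocity v = q / n_e = 0.004188 / 0.25 = 0.01675 m/day.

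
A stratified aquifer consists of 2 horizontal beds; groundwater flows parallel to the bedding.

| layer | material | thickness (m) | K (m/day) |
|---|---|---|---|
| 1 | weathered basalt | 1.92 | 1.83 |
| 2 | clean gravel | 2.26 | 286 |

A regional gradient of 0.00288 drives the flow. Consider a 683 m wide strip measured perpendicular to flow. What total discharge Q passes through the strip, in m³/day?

1280

Flow is parallel to layering, so each bed carries its own Darcy discharge and the transmissivities add.
Σ(K_i·b_i) = 1.83×1.92 + 286×2.26 = 649.9 m²/day.
Hydraulic gradient i = 0.00288.
Q = Σ(K_i·b_i) · W · i = 649.9 × 683 × 0.002880 = 1278 m³/day.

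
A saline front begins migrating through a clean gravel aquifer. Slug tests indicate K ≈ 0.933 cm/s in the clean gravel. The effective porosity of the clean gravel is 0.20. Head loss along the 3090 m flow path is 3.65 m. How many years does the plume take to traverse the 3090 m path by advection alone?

Convert K: 0.933 cm/s × 864 = 806.1 m/day.
Hydraulic gradient i = Δh / L = 3.65 / 3090 = 0.001181.
Darcy flux q = K · i = 806.1 × 0.001181 = 0.9522 m/day.
Seepage velocity v = q / n_e = 0.9522 / 0.20 = 4.761 m/day.
Travel time t = L / v = 3090 / 4.761 = 649.0 days = 1.777 years.

1.78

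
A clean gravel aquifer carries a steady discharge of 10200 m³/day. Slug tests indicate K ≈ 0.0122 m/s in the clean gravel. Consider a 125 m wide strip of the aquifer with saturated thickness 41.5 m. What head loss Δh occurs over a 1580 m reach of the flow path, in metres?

2.95

Convert K: 0.0122 m/s × 86400 = 1054 m/day.
Cross-sectional area A = 125 × 41.5 = 5188 m².
From Q = K·A·i, i = Q / (K·A) = 10200 / (1054 × 5188) = 0.001865.
Head loss Δh = i · L = 0.001865 × 1580 = 2.947 m.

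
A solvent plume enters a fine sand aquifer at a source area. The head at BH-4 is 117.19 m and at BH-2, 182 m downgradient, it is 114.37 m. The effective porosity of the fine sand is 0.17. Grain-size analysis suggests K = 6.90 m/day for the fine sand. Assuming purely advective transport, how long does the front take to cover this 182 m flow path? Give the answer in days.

289

Hydraulic gradient i = (117.19 − 114.37) / 182 = 2.82 / 182 = 0.01549.
Darcy flux q = K · i = 6.900 × 0.01549 = 0.1069 m/day.
Seepage velocity v = q / n_e = 0.1069 / 0.17 = 0.6289 m/day.
Travel time t = L / v = 182 / 0.6289 = 289.4 days.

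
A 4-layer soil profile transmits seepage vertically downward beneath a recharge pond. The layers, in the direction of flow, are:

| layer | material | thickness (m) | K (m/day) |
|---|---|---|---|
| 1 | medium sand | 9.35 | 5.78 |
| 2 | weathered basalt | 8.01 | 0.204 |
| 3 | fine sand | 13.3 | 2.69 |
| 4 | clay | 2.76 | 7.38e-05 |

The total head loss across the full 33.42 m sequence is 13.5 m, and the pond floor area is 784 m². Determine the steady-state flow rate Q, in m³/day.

Flow is perpendicular to layering, so the layers act in series and the equivalent K is the thickness-weighted harmonic mean.
Total thickness L = 9.35 + 8.01 + 13.3 + 2.76 = 33.42 m.
Σ(b_i/K_i) = 9.35/5.78 + 8.01/0.204 + 13.3/2.69 + 2.76/7.38e-05 = 37444 d.
K_eq = L / Σ(b_i/K_i) = 33.42 / 37444 = 0.0008925 m/day.
Q = K_eq · A · (Δh/L) = 0.0008925 × 784 × (13.5/33.42) = 0.2827 m³/day.

0.283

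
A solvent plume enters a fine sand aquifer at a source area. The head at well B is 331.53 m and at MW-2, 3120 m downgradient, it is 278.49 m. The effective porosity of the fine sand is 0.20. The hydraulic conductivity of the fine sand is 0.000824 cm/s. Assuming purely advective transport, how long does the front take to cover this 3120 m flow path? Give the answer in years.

Convert K: 0.000824 cm/s × 864 = 0.7119 m/day.
Hydraulic gradient i = (331.53 − 278.49) / 3120 = 53.04 / 3120 = 0.01700.
Darcy flux q = K · i = 0.7119 × 0.01700 = 0.01210 m/day.
Seepage velocity v = q / n_e = 0.01210 / 0.20 = 0.06051 m/day.
Travel time t = L / v = 3120 / 0.06051 = 51558 days = 141.2 years.

141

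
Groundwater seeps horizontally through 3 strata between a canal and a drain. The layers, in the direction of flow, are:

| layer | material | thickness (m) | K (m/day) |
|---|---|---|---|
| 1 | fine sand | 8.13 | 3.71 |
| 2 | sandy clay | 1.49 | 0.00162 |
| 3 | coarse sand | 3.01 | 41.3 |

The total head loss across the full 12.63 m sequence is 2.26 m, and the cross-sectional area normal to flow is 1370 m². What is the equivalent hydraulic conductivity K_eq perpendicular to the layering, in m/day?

Flow is perpendicular to layering, so the layers act in series and the equivalent K is the thickness-weighted harmonic mean.
Total thickness L = 8.13 + 1.49 + 3.01 = 12.63 m.
Σ(b_i/K_i) = 8.13/3.71 + 1.49/0.00162 + 3.01/41.3 = 922.0 d.
K_eq = L / Σ(b_i/K_i) = 12.63 / 922.0 = 0.01370 m/day.

0.0137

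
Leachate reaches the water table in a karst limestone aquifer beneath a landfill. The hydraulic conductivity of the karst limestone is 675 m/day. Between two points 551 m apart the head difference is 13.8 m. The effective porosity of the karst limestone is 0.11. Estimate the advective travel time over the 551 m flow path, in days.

Hydraulic gradient i = Δh / L = 13.8 / 551 = 0.02505.
Darcy flux q = K · i = 675.0 × 0.02505 = 16.91 m/day.
Seepage velocity v = q / n_e = 16.91 / 0.11 = 153.7 m/day.
Travel time t = L / v = 551 / 153.7 = 3.585 days.

3.59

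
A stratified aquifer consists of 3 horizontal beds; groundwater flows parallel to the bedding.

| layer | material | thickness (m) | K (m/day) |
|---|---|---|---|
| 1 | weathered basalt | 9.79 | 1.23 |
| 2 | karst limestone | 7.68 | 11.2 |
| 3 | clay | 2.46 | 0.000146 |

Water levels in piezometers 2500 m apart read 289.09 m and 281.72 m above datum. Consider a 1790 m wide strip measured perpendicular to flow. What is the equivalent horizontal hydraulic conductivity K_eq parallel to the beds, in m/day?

Flow is parallel to layering, so each bed carries its own Darcy discharge and the transmissivities add.
Σ(K_i·b_i) = 1.23×9.79 + 11.2×7.68 + 0.000146×2.46 = 98.06 m²/day.
Total thickness b = 19.93 m, so K_eq = Σ(K_i·b_i)/b = 4.920 m/day.

4.92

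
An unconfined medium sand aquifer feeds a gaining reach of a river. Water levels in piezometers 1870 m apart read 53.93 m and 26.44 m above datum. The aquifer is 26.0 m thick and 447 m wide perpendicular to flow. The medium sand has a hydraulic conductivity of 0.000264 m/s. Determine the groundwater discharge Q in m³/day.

3900

Convert K: 0.000264 m/s × 86400 = 22.81 m/day.
Cross-sectional area A = 447 × 26.0 = 11622 m².
Hydraulic gradient i = (53.93 − 26.44) / 1870 = 27.49 / 1870 = 0.01470.
Darcy's law: Q = K · A · i = 22.81 × 11622 × 0.01470 = 3897 m³/day.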